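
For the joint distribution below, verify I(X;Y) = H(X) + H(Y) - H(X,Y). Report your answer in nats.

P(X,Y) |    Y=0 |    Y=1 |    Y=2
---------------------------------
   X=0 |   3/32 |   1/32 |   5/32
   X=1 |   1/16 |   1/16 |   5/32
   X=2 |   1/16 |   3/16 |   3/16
I(X;Y) = 0.0531 nats

Mutual information has multiple equivalent forms:
- I(X;Y) = H(X) - H(X|Y)
- I(X;Y) = H(Y) - H(Y|X)
- I(X;Y) = H(X) + H(Y) - H(X,Y)

Computing all quantities:
H(X) = 1.0752, H(Y) = 1.0358, H(X,Y) = 2.0579
H(X|Y) = 1.0221, H(Y|X) = 0.9827

Verification:
H(X) - H(X|Y) = 1.0752 - 1.0221 = 0.0531
H(Y) - H(Y|X) = 1.0358 - 0.9827 = 0.0531
H(X) + H(Y) - H(X,Y) = 1.0752 + 1.0358 - 2.0579 = 0.0531

All forms give I(X;Y) = 0.0531 nats. ✓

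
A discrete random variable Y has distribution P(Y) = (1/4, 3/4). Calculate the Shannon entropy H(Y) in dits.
0.2442 dits

Shannon entropy is H(X) = -Σ p(x) log p(x).

For P = (1/4, 3/4):
H = -1/4 × log_10(1/4) -3/4 × log_10(3/4)
H = 0.2442 dits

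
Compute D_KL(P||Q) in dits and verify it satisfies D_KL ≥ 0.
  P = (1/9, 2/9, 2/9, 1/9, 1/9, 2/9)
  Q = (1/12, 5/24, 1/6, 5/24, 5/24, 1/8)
0.0427 dits

KL divergence satisfies the Gibbs inequality: D_KL(P||Q) ≥ 0 for all distributions P, Q.

D_KL(P||Q) = Σ p(x) log(p(x)/q(x))
Term by term:
  x=0: 1/9 × log_10[(1/9)/(1/12)] = 0.0139
  x=1: 2/9 × log_10[(2/9)/(5/24)] = 0.0062
  x=2: 2/9 × log_10[(2/9)/(1/6)] = 0.0278
  x=3: 1/9 × log_10[(1/9)/(5/24)] = -0.0303
  x=4: 1/9 × log_10[(1/9)/(5/24)] = -0.0303
  x=5: 2/9 × log_10[(2/9)/(1/8)] = 0.0555
D_KL(P||Q) = 0.0427 dits

D_KL(P||Q) = 0.0427 ≥ 0 ✓

This non-negativity is a fundamental property: relative entropy cannot be negative because it measures how different Q is from P.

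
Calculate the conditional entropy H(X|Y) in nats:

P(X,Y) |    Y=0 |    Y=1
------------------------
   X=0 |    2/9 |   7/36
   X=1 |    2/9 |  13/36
0.6678 nats

Using the chain rule: H(X|Y) = H(X,Y) - H(Y)

First, compute H(X,Y) = 1.3547 nats

Marginal P(Y) = (4/9, 5/9)
H(Y) = 0.6870 nats

H(X|Y) = H(X,Y) - H(Y) = 1.3547 - 0.6870 = 0.6678 nats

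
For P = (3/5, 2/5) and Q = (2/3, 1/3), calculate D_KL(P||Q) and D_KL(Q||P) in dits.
D_KL(P||Q) = 0.0042, D_KL(Q||P) = 0.0041

KL divergence is not symmetric: D_KL(P||Q) ≠ D_KL(Q||P) in general.

D_KL(P||Q) = 0.0042 dits
D_KL(Q||P) = 0.0041 dits

No, they are not equal!

This asymmetry is why KL divergence is not a true distance metric.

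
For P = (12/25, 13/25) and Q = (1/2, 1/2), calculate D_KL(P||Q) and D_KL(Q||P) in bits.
D_KL(P||Q) = 0.0012, D_KL(Q||P) = 0.0012

KL divergence is not symmetric: D_KL(P||Q) ≠ D_KL(Q||P) in general.

D_KL(P||Q) = 0.0012 bits
D_KL(Q||P) = 0.0012 bits

In this case they happen to be equal (to 4 decimal places).

This asymmetry is why KL divergence is not a true distance metric.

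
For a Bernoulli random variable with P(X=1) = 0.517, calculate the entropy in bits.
0.9992 bits

The binary entropy function is:
H(p) = -p log(p) - (1-p) log(1-p)

H(0.517) = -0.517 × log_2(0.517) - 0.483 × log_2(0.483)
H(0.517) = 0.9992 bits

Note: Binary entropy is maximized at p=0.5 (H=1 bit) and minimized at p=0 or p=1 (H=0).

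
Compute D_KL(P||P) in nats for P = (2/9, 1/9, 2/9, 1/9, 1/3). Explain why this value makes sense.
0.0000 nats

KL divergence satisfies the Gibbs inequality: D_KL(P||Q) ≥ 0 for all distributions P, Q.

D_KL(P||Q) = Σ p(x) log(p(x)/q(x))
Each term is p(x) × log_e(p(x)/p(x)) = p(x) × log_e(1) = 0, so the sum is 0.
D_KL(P||Q) = 0.0000 nats

When P = Q, the KL divergence is exactly 0, as there is no 'divergence' between identical distributions.

This non-negativity is a fundamental property: relative entropy cannot be negative because it measures how different Q is from P.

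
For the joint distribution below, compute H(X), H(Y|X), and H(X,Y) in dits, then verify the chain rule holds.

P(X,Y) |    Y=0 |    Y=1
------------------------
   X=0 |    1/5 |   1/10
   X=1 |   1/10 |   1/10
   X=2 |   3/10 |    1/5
H(X,Y) = 0.7365, H(X) = 0.4472, H(Y|X) = 0.2893 (all in dits)

Chain rule: H(X,Y) = H(X) + H(Y|X)

Left side — joint entropy directly:
H(X,Y) = -Σ p(x,y) log p(x,y) = 0.7365 dits

Right side — compute H(Y|X) from the conditional distributions:
P(X) = (3/10, 1/5, 1/2), so H(X) = 0.4472 dits
H(Y|X) = Σ_x P(X=x) · H(Y|X=x):
  P(Y|X=0) = (2/3, 1/3), H(Y|X=0) = 0.2764, weight P(X=0) = 3/10
  P(Y|X=1) = (1/2, 1/2), H(Y|X=1) = 0.3010, weight P(X=1) = 1/5
  P(Y|X=2) = (3/5, 2/5), H(Y|X=2) = 0.2923, weight P(X=2) = 1/2
H(Y|X) = 0.2893 dits

H(X) + H(Y|X) = 0.4472 + 0.2893 = 0.7365 dits

Both sides equal 0.7365 dits. ✓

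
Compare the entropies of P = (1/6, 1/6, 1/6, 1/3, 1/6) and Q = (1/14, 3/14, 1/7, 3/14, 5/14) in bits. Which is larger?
P

Computing entropies in bits:
H(P) = 2.2516
H(Q) = 2.1560

Distribution P has higher entropy.

Intuition: The distribution closer to uniform (more spread out) has higher entropy.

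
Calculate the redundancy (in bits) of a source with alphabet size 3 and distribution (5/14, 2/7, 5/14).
0.0076 bits

Redundancy measures how far a source is from maximum entropy:
R = H_max - H(X)

Maximum entropy for 3 symbols: H_max = log_2(3) = 1.5850 bits
Actual entropy: H(X) = 1.5774 bits
Redundancy: R = 1.5850 - 1.5774 = 0.0076 bits

This redundancy represents potential for compression: the source could be compressed by 0.0076 bits per symbol.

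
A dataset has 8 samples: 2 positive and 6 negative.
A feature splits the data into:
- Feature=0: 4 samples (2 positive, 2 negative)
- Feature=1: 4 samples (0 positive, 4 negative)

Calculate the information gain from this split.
0.3113 bits

Information Gain = H(Y) - H(Y|Feature)

Before split:
P(positive) = 2/8 = 0.2500
H(Y) = 0.8113 bits

After split:
Feature=0: H = 1.0000 bits (weight = 4/8)
Feature=1: H = 0.0000 bits (weight = 4/8)
H(Y|Feature) = (4/8)×1.0000 + (4/8)×0.0000 = 0.5000 bits

Information Gain = 0.8113 - 0.5000 = 0.3113 bits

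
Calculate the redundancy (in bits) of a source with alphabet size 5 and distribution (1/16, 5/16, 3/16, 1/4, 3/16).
0.1419 bits

Redundancy measures how far a source is from maximum entropy:
R = H_max - H(X)

Maximum entropy for 5 symbols: H_max = log_2(5) = 2.3219 bits
Actual entropy: H(X) = 2.1800 bits
Redundancy: R = 2.3219 - 2.1800 = 0.1419 bits

This redundancy represents potential for compression: the source could be compressed by 0.1419 bits per symbol.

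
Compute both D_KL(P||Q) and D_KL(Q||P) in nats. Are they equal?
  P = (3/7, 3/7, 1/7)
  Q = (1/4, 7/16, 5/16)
D_KL(P||Q) = 0.1103, D_KL(Q||P) = 0.1189

KL divergence is not symmetric: D_KL(P||Q) ≠ D_KL(Q||P) in general.

D_KL(P||Q) = 0.1103 nats
D_KL(Q||P) = 0.1189 nats

No, they are not equal!

This asymmetry is why KL divergence is not a true distance metric.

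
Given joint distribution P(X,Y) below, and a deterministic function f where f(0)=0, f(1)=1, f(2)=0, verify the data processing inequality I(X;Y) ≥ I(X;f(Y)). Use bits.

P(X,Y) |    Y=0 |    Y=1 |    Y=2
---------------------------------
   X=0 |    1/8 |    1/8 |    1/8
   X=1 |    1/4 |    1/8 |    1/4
I(X;Y) = 0.0157, I(X;f(Y)) = 0.0157, inequality holds: 0.0157 ≥ 0.0157

Data Processing Inequality: For any Markov chain X → Y → Z, we have I(X;Y) ≥ I(X;Z).

Here Z = f(Y) is a deterministic function of Y, forming X → Y → Z.

Original I(X;Y) = 0.0157 bits

After applying f:
P(X,Z) where Z=f(Y):
- P(X,Z=0) = P(X,Y=0) + P(X,Y=2)
- P(X,Z=1) = P(X,Y=1)

I(X;Z) = I(X;f(Y)) = 0.0157 bits

Verification: 0.0157 ≥ 0.0157 ✓

Information cannot be created by processing; the function f can only lose information about X.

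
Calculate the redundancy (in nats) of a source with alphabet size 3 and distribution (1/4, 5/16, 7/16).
0.0269 nats

Redundancy measures how far a source is from maximum entropy:
R = H_max - H(X)

Maximum entropy for 3 symbols: H_max = log_e(3) = 1.0986 nats
Actual entropy: H(X) = 1.0717 nats
Redundancy: R = 1.0986 - 1.0717 = 0.0269 nats

This redundancy represents potential for compression: the source could be compressed by 0.0269 nats per symbol.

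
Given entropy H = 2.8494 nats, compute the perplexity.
17.2774

Perplexity is e^H (or exp(H) for natural log).

H = 2.8494 nats
Perplexity = e^2.8494 = 17.2774

Interpretation: The model's uncertainty is equivalent to choosing uniformly among 17.3 options.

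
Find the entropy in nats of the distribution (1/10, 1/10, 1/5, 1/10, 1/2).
1.3592 nats

Shannon entropy is H(X) = -Σ p(x) log p(x).

For P = (1/10, 1/10, 1/5, 1/10, 1/2):
H = -1/10 × log_e(1/10) -1/10 × log_e(1/10) -1/5 × log_e(1/5) -1/10 × log_e(1/10) -1/2 × log_e(1/2)
H = 1.3592 nats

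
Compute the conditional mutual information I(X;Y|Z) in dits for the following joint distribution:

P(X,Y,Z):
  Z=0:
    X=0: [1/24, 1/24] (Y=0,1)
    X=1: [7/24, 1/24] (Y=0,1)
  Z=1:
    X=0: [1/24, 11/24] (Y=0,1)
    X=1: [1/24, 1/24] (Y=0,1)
0.0274 dits

Conditional mutual information: I(X;Y|Z) = H(X|Z) + H(Y|Z) - H(X,Y|Z)

H(Z) = 0.2950
H(X,Z) = 0.4894 → H(X|Z) = 0.1944
H(Y,Z) = 0.4894 → H(Y|Z) = 0.1944
H(X,Y,Z) = 0.6564 → H(X,Y|Z) = 0.3614

I(X;Y|Z) = 0.1944 + 0.1944 - 0.3614 = 0.0274 dits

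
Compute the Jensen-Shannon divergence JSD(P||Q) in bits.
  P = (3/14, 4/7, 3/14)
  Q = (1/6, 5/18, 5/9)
0.0961 bits

Jensen-Shannon divergence is:
JSD(P||Q) = 0.5 × D_KL(P||M) + 0.5 × D_KL(Q||M)
where M = 0.5 × (P + Q) is the mixture distribution.

M = 0.5 × (3/14, 4/7, 3/14) + 0.5 × (1/6, 5/18, 5/9) = (4/21, 0.424603, 0.384921)

D_KL(P||M) = 0.1002 bits
D_KL(Q||M) = 0.0919 bits

JSD(P||Q) = 0.5 × 0.1002 + 0.5 × 0.0919 = 0.0961 bits

Unlike KL divergence, JSD is symmetric and bounded: 0 ≤ JSD ≤ log(2).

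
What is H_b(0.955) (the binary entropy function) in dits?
0.0797 dits

The binary entropy function is:
H(p) = -p log(p) - (1-p) log(1-p)

H(0.955) = -0.955 × log_10(0.955) - 0.045 × log_10(0.045)
H(0.955) = 0.0797 dits

Note: Binary entropy is maximized at p=0.5 (H=1 bit) and minimized at p=0 or p=1 (H=0).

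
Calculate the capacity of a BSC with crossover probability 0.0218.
0.8486 bits

For a binary symmetric channel (BSC) with error probability p:
Capacity C = 1 - H(p) bits per symbol

where H(p) = -p log₂(p) - (1-p) log₂(1-p) is the binary entropy function.

H(0.0218) = 0.1514 bits
C = 1 - 0.1514 = 0.8486 bits per symbol

This means we can reliably transmit up to 0.8486 bits of information per channel use.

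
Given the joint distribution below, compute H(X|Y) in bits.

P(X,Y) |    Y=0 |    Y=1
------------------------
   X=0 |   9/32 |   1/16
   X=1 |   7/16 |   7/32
0.9090 bits

Using the chain rule: H(X|Y) = H(X,Y) - H(Y)

First, compute H(X,Y) = 1.7661 bits

Marginal P(Y) = (23/32, 9/32)
H(Y) = 0.8571 bits

H(X|Y) = H(X,Y) - H(Y) = 1.7661 - 0.8571 = 0.9090 bits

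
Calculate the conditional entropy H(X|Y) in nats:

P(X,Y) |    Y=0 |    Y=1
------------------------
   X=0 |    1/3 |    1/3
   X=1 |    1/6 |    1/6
0.6365 nats

Using the chain rule: H(X|Y) = H(X,Y) - H(Y)

First, compute H(X,Y) = 1.3297 nats

Marginal P(Y) = (1/2, 1/2)
H(Y) = 0.6931 nats

H(X|Y) = H(X,Y) - H(Y) = 1.3297 - 0.6931 = 0.6365 nats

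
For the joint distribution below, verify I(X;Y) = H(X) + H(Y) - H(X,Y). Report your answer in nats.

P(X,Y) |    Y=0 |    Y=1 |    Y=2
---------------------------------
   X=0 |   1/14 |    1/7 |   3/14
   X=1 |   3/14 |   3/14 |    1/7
I(X;Y) = 0.0415 nats

Mutual information has multiple equivalent forms:
- I(X;Y) = H(X) - H(X|Y)
- I(X;Y) = H(Y) - H(Y|X)
- I(X;Y) = H(X) + H(Y) - H(X,Y)

Computing all quantities:
H(X) = 0.6829, H(Y) = 1.0934, H(X,Y) = 1.7348
H(X|Y) = 0.6414, H(Y|X) = 1.0519

Verification:
H(X) - H(X|Y) = 0.6829 - 0.6414 = 0.0415
H(Y) - H(Y|X) = 1.0934 - 1.0519 = 0.0415
H(X) + H(Y) - H(X,Y) = 0.6829 + 1.0934 - 1.7348 = 0.0415

All forms give I(X;Y) = 0.0415 nats. ✓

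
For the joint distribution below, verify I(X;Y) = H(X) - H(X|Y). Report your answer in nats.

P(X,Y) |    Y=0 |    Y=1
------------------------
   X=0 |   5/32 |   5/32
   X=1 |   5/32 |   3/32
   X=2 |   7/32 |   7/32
I(X;Y) = 0.0059 nats

Mutual information has multiple equivalent forms:
- I(X;Y) = H(X) - H(X|Y)
- I(X;Y) = H(Y) - H(Y|X)
- I(X;Y) = H(X) + H(Y) - H(X,Y)

Computing all quantities:
H(X) = 1.0717, H(Y) = 0.6912, H(X,Y) = 1.7570
H(X|Y) = 1.0658, H(Y|X) = 0.6853

Verification:
H(X) - H(X|Y) = 1.0717 - 1.0658 = 0.0059
H(Y) - H(Y|X) = 0.6912 - 0.6853 = 0.0059
H(X) + H(Y) - H(X,Y) = 1.0717 + 0.6912 - 1.7570 = 0.0059

All forms give I(X;Y) = 0.0059 nats. ✓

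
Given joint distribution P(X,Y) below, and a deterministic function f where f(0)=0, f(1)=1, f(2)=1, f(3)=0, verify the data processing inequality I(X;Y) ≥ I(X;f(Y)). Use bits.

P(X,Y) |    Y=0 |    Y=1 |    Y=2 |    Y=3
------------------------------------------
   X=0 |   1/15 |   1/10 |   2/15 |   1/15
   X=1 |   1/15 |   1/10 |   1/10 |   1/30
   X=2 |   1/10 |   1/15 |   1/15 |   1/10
I(X;Y) = 0.0496, I(X;f(Y)) = 0.0413, inequality holds: 0.0496 ≥ 0.0413

Data Processing Inequality: For any Markov chain X → Y → Z, we have I(X;Y) ≥ I(X;Z).

Here Z = f(Y) is a deterministic function of Y, forming X → Y → Z.

Original I(X;Y) = 0.0496 bits

After applying f:
P(X,Z) where Z=f(Y):
- P(X,Z=0) = P(X,Y=0) + P(X,Y=3)
- P(X,Z=1) = P(X,Y=1) + P(X,Y=2)

I(X;Z) = I(X;f(Y)) = 0.0413 bits

Verification: 0.0496 ≥ 0.0413 ✓

Information cannot be created by processing; the function f can only lose information about X.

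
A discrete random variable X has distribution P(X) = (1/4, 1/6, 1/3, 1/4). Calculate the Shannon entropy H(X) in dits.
0.5898 dits

Shannon entropy is H(X) = -Σ p(x) log p(x).

For P = (1/4, 1/6, 1/3, 1/4):
H = -1/4 × log_10(1/4) -1/6 × log_10(1/6) -1/3 × log_10(1/3) -1/4 × log_10(1/4)
H = 0.5898 dits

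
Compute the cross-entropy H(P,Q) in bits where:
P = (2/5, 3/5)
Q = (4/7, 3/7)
1.0564 bits

Cross-entropy: H(P,Q) = -Σ p(x) log q(x)

Alternatively: H(P,Q) = H(P) + D_KL(P||Q)
H(P) = 0.9710 bits
D_KL(P||Q) = 0.0854 bits

H(P,Q) = 0.9710 + 0.0854 = 1.0564 bits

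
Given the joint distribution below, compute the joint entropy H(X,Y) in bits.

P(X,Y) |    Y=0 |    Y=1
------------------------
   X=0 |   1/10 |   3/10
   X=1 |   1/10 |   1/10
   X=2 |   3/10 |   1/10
2.3710 bits

Joint entropy is H(X,Y) = -Σ_{x,y} p(x,y) log p(x,y).

Summing over all non-zero entries:
H(X,Y) = -[1/10·log_2(1/10) + 3/10·log_2(3/10) + 1/10·log_2(1/10) + 1/10·log_2(1/10) + 3/10·log_2(3/10) + 1/10·log_2(1/10)]
H(X,Y) = 2.3710 bits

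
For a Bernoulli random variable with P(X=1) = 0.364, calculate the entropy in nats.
0.6557 nats

The binary entropy function is:
H(p) = -p log(p) - (1-p) log(1-p)

H(0.364) = -0.364 × log_e(0.364) - 0.636 × log_e(0.636)
H(0.364) = 0.6557 nats

Note: Binary entropy is maximized at p=0.5 (H=1 bit) and minimized at p=0 or p=1 (H=0).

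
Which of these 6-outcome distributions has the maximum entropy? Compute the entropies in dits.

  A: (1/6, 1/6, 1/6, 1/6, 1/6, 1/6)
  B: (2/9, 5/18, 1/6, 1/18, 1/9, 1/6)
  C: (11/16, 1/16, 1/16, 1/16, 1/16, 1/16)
A

For a discrete distribution over n outcomes, entropy is maximized by the uniform distribution.

Computing entropies:
H(A) = 0.7782 dits
H(B) = 0.7348 dits
H(C) = 0.4882 dits

The uniform distribution (where all probabilities equal 1/6) achieves the maximum entropy of log_10(6) = 0.7782 dits.

Distribution A has the highest entropy.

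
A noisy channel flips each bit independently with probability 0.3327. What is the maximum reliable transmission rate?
0.0823 bits

For a binary symmetric channel (BSC) with error probability p:
Capacity C = 1 - H(p) bits per symbol

where H(p) = -p log₂(p) - (1-p) log₂(1-p) is the binary entropy function.

H(0.3327) = 0.9177 bits
C = 1 - 0.9177 = 0.0823 bits per symbol

This means we can reliably transmit up to 0.0823 bits of information per channel use.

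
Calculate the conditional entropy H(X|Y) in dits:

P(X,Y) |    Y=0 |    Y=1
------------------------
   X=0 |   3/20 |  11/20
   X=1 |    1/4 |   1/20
0.1897 dits

Using the chain rule: H(X|Y) = H(X,Y) - H(Y)

First, compute H(X,Y) = 0.4820 dits

Marginal P(Y) = (2/5, 3/5)
H(Y) = 0.2923 dits

H(X|Y) = H(X,Y) - H(Y) = 0.4820 - 0.2923 = 0.1897 dits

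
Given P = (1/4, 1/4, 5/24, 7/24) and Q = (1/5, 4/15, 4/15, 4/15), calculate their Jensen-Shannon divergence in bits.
0.0052 bits

Jensen-Shannon divergence is:
JSD(P||Q) = 0.5 × D_KL(P||M) + 0.5 × D_KL(Q||M)
where M = 0.5 × (P + Q) is the mixture distribution.

M = 0.5 × (1/4, 1/4, 5/24, 7/24) + 0.5 × (1/5, 4/15, 4/15, 4/15) = (9/40, 0.258333, 0.2375, 0.279167)

D_KL(P||M) = 0.0052 bits
D_KL(Q||M) = 0.0052 bits

JSD(P||Q) = 0.5 × 0.0052 + 0.5 × 0.0052 = 0.0052 bits

Unlike KL divergence, JSD is symmetric and bounded: 0 ≤ JSD ≤ log(2).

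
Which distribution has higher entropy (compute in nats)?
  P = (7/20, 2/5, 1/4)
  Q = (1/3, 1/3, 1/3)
Q

Computing entropies in nats:
H(P) = 1.0805
H(Q) = 1.0986

Distribution Q has higher entropy.

Intuition: The distribution closer to uniform (more spread out) has higher entropy.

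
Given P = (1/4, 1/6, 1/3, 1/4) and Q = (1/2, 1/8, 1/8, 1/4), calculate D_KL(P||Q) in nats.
0.2016 nats

KL divergence: D_KL(P||Q) = Σ p(x) log(p(x)/q(x))

Computing term by term:
  x=0: 1/4 × log_e[(1/4)/(1/2)] = 1/4 × -0.6931 = -0.1733
  x=1: 1/6 × log_e[(1/6)/(1/8)] = 1/6 × 0.2877 = 0.0479
  x=2: 1/3 × log_e[(1/3)/(1/8)] = 1/3 × 0.9808 = 0.3269
  x=3: 1/4 × log_e[(1/4)/(1/4)] = 1/4 × 0.0000 = 0.0000

D_KL(P||Q) = 0.2016 nats

Note: KL divergence is always non-negative and equals 0 iff P = Q.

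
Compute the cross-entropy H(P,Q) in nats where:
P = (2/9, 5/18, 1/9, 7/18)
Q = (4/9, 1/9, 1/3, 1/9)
1.7671 nats

Cross-entropy: H(P,Q) = -Σ p(x) log q(x)

Alternatively: H(P,Q) = H(P) + D_KL(P||Q)
H(P) = 1.3015 nats
D_KL(P||Q) = 0.4656 nats

H(P,Q) = 1.3015 + 0.4656 = 1.7671 nats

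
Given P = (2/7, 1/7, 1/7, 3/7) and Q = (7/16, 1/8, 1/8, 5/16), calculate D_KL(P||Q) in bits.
0.0747 bits

KL divergence: D_KL(P||Q) = Σ p(x) log(p(x)/q(x))

Computing term by term:
  x=0: 2/7 × log_2[(2/7)/(7/16)] = 2/7 × -0.6147 = -0.1756
  x=1: 1/7 × log_2[(1/7)/(1/8)] = 1/7 × 0.1926 = 0.0275
  x=2: 1/7 × log_2[(1/7)/(1/8)] = 1/7 × 0.1926 = 0.0275
  x=3: 3/7 × log_2[(3/7)/(5/16)] = 3/7 × 0.4557 = 0.1953

D_KL(P||Q) = 0.0747 bits

Note: KL divergence is always non-negative and equals 0 iff P = Q.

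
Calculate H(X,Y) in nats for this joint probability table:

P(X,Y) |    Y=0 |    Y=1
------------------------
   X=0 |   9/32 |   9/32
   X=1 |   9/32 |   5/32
1.3604 nats

Joint entropy is H(X,Y) = -Σ_{x,y} p(x,y) log p(x,y).

Summing over all non-zero entries:
H(X,Y) = -[9/32·log_e(9/32) + 9/32·log_e(9/32) + 9/32·log_e(9/32) + 5/32·log_e(5/32)]
H(X,Y) = 1.3604 nats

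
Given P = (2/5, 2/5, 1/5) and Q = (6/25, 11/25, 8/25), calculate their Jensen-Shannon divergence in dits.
0.0076 dits

Jensen-Shannon divergence is:
JSD(P||Q) = 0.5 × D_KL(P||M) + 0.5 × D_KL(Q||M)
where M = 0.5 × (P + Q) is the mixture distribution.

M = 0.5 × (2/5, 2/5, 1/5) + 0.5 × (6/25, 11/25, 8/25) = (8/25, 0.42, 0.26)

D_KL(P||M) = 0.0075 dits
D_KL(Q||M) = 0.0078 dits

JSD(P||Q) = 0.5 × 0.0075 + 0.5 × 0.0078 = 0.0076 dits

Unlike KL divergence, JSD is symmetric and bounded: 0 ≤ JSD ≤ log(2).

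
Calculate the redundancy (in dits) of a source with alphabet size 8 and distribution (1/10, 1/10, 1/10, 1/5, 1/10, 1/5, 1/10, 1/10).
0.0235 dits

Redundancy measures how far a source is from maximum entropy:
R = H_max - H(X)

Maximum entropy for 8 symbols: H_max = log_10(8) = 0.9031 dits
Actual entropy: H(X) = 0.8796 dits
Redundancy: R = 0.9031 - 0.8796 = 0.0235 dits

This redundancy represents potential for compression: the source could be compressed by 0.0235 dits per symbol.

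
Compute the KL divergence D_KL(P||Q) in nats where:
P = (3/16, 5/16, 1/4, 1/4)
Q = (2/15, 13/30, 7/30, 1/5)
0.0348 nats

KL divergence: D_KL(P||Q) = Σ p(x) log(p(x)/q(x))

Computing term by term:
  x=0: 3/16 × log_e[(3/16)/(2/15)] = 3/16 × 0.3409 = 0.0639
  x=1: 5/16 × log_e[(5/16)/(13/30)] = 5/16 × -0.3269 = -0.1022
  x=2: 1/4 × log_e[(1/4)/(7/30)] = 1/4 × 0.0690 = 0.0172
  x=3: 1/4 × log_e[(1/4)/(1/5)] = 1/4 × 0.2231 = 0.0558

D_KL(P||Q) = 0.0348 nats

Note: KL divergence is always non-negative and equals 0 iff P = Q.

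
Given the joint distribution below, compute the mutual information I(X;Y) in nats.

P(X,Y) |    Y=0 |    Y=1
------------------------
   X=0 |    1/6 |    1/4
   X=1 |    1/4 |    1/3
0.0004 nats

Mutual information: I(X;Y) = H(X) + H(Y) - H(X,Y)

Marginals:
P(X) = (5/12, 7/12), H(X) = 0.6792 nats
P(Y) = (5/12, 7/12), H(Y) = 0.6792 nats

Joint entropy: H(X,Y) = 1.3580 nats

I(X;Y) = 0.6792 + 0.6792 - 1.3580 = 0.0004 nats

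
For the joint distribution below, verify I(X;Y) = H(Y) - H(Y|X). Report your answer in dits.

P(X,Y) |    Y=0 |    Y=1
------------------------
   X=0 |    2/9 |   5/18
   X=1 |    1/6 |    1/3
I(X;Y) = 0.0028 dits

Mutual information has multiple equivalent forms:
- I(X;Y) = H(X) - H(X|Y)
- I(X;Y) = H(Y) - H(Y|X)
- I(X;Y) = H(X) + H(Y) - H(X,Y)

Computing all quantities:
H(X) = 0.3010, H(Y) = 0.2902, H(X,Y) = 0.5884
H(X|Y) = 0.2982, H(Y|X) = 0.2874

Verification:
H(X) - H(X|Y) = 0.3010 - 0.2982 = 0.0028
H(Y) - H(Y|X) = 0.2902 - 0.2874 = 0.0028
H(X) + H(Y) - H(X,Y) = 0.3010 + 0.2902 - 0.5884 = 0.0028

All forms give I(X;Y) = 0.0028 dits. ✓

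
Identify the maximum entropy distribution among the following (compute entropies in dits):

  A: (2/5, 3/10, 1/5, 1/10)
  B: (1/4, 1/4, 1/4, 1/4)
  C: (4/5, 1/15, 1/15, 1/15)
B

For a discrete distribution over n outcomes, entropy is maximized by the uniform distribution.

Computing entropies:
H(A) = 0.5558 dits
H(B) = 0.6021 dits
H(C) = 0.3127 dits

The uniform distribution (where all probabilities equal 1/4) achieves the maximum entropy of log_10(4) = 0.6021 dits.

Distribution B has the highest entropy.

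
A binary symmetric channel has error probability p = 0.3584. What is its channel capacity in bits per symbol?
0.0587 bits

For a binary symmetric channel (BSC) with error probability p:
Capacity C = 1 - H(p) bits per symbol

where H(p) = -p log₂(p) - (1-p) log₂(1-p) is the binary entropy function.

H(0.3584) = 0.9413 bits
C = 1 - 0.9413 = 0.0587 bits per symbol

This means we can reliably transmit up to 0.0587 bits of information per channel use.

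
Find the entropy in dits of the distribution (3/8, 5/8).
0.2873 dits

Shannon entropy is H(X) = -Σ p(x) log p(x).

For P = (3/8, 5/8):
H = -3/8 × log_10(3/8) -5/8 × log_10(5/8)
H = 0.2873 dits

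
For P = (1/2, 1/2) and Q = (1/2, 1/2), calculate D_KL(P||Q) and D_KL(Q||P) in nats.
D_KL(P||Q) = 0.0000, D_KL(Q||P) = 0.0000

KL divergence is not symmetric: D_KL(P||Q) ≠ D_KL(Q||P) in general.

D_KL(P||Q) = 0.0000 nats
D_KL(Q||P) = 0.0000 nats

In this case they happen to be equal (to 4 decimal places).

This asymmetry is why KL divergence is not a true distance metric.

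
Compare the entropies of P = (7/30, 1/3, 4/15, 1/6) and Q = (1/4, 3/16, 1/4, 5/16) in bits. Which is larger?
Q

Computing entropies in bits:
H(P) = 1.9575
H(Q) = 1.9772

Distribution Q has higher entropy.

Intuition: The distribution closer to uniform (more spread out) has higher entropy.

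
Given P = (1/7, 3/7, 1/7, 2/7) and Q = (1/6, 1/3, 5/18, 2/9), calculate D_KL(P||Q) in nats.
0.0625 nats

KL divergence: D_KL(P||Q) = Σ p(x) log(p(x)/q(x))

Computing term by term:
  x=0: 1/7 × log_e[(1/7)/(1/6)] = 1/7 × -0.1542 = -0.0220
  x=1: 3/7 × log_e[(3/7)/(1/3)] = 3/7 × 0.2513 = 0.1077
  x=2: 1/7 × log_e[(1/7)/(5/18)] = 1/7 × -0.6650 = -0.0950
  x=3: 2/7 × log_e[(2/7)/(2/9)] = 2/7 × 0.2513 = 0.0718

D_KL(P||Q) = 0.0625 nats

Note: KL divergence is always non-negative and equals 0 iff P = Q.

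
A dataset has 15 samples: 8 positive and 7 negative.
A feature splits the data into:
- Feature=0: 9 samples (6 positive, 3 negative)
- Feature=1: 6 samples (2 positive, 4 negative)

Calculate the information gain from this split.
0.0785 bits

Information Gain = H(Y) - H(Y|Feature)

Before split:
P(positive) = 8/15 = 0.5333
H(Y) = 0.9968 bits

After split:
Feature=0: H = 0.9183 bits (weight = 9/15)
Feature=1: H = 0.9183 bits (weight = 6/15)
H(Y|Feature) = (9/15)×0.9183 + (6/15)×0.9183 = 0.9183 bits

Information Gain = 0.9968 - 0.9183 = 0.0785 bits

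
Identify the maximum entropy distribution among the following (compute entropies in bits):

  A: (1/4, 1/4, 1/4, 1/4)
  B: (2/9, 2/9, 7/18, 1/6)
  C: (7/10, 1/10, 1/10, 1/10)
A

For a discrete distribution over n outcomes, entropy is maximized by the uniform distribution.

Computing entropies:
H(A) = 2.0000 bits
H(B) = 1.9251 bits
H(C) = 1.3568 bits

The uniform distribution (where all probabilities equal 1/4) achieves the maximum entropy of log_2(4) = 2.0000 bits.

Distribution A has the highest entropy.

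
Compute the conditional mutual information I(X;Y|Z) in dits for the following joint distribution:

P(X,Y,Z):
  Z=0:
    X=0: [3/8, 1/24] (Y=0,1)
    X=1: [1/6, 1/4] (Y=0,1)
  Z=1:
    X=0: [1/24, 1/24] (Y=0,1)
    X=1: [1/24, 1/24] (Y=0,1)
0.0537 dits

Conditional mutual information: I(X;Y|Z) = H(X|Z) + H(Y|Z) - H(X,Y|Z)

H(Z) = 0.1957
H(X,Z) = 0.4967 → H(X|Z) = 0.3010
H(Y,Z) = 0.4802 → H(Y|Z) = 0.2845
H(X,Y,Z) = 0.7275 → H(X,Y|Z) = 0.5318

I(X;Y|Z) = 0.3010 + 0.2845 - 0.5318 = 0.0537 dits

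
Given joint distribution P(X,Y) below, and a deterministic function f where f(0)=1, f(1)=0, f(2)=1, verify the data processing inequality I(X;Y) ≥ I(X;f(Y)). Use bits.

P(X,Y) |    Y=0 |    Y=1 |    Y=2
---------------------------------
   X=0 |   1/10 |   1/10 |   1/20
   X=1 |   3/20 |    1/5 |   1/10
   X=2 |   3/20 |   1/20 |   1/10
I(X;Y) = 0.0519, I(X;f(Y)) = 0.0503, inequality holds: 0.0519 ≥ 0.0503

Data Processing Inequality: For any Markov chain X → Y → Z, we have I(X;Y) ≥ I(X;Z).

Here Z = f(Y) is a deterministic function of Y, forming X → Y → Z.

Original I(X;Y) = 0.0519 bits

After applying f:
P(X,Z) where Z=f(Y):
- P(X,Z=0) = P(X,Y=1)
- P(X,Z=1) = P(X,Y=0) + P(X,Y=2)

I(X;Z) = I(X;f(Y)) = 0.0503 bits

Verification: 0.0519 ≥ 0.0503 ✓

Information cannot be created by processing; the function f can only lose information about X.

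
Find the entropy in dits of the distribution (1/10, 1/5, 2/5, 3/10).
0.5558 dits

Shannon entropy is H(X) = -Σ p(x) log p(x).

For P = (1/10, 1/5, 2/5, 3/10):
H = -1/10 × log_10(1/10) -1/5 × log_10(1/5) -2/5 × log_10(2/5) -3/10 × log_10(3/10)
H = 0.5558 dits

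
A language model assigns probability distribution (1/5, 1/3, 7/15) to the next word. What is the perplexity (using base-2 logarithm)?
2.8399

Perplexity is 2^H (or exp(H) for natural log).

First, H = -Σ p log p = 1.5058 bits
Perplexity = 2^1.5058 = 2.8399

Interpretation: The model's uncertainty is equivalent to choosing uniformly among 2.8 options.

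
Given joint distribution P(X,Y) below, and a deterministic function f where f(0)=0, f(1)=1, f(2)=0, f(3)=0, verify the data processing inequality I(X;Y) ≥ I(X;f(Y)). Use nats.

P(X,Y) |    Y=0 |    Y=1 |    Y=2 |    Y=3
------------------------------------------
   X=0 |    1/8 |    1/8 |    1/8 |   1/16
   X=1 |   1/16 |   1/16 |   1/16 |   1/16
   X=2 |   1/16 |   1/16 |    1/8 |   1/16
I(X;Y) = 0.0162, I(X;f(Y)) = 0.0036, inequality holds: 0.0162 ≥ 0.0036

Data Processing Inequality: For any Markov chain X → Y → Z, we have I(X;Y) ≥ I(X;Z).

Here Z = f(Y) is a deterministic function of Y, forming X → Y → Z.

Original I(X;Y) = 0.0162 nats

After applying f:
P(X,Z) where Z=f(Y):
- P(X,Z=0) = P(X,Y=0) + P(X,Y=2) + P(X,Y=3)
- P(X,Z=1) = P(X,Y=1)

I(X;Z) = I(X;f(Y)) = 0.0036 nats

Verification: 0.0162 ≥ 0.0036 ✓

Information cannot be created by processing; the function f can only lose information about X.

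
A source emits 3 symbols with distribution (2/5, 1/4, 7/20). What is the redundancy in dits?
0.0079 dits

Redundancy measures how far a source is from maximum entropy:
R = H_max - H(X)

Maximum entropy for 3 symbols: H_max = log_10(3) = 0.4771 dits
Actual entropy: H(X) = 0.4693 dits
Redundancy: R = 0.4771 - 0.4693 = 0.0079 dits

This redundancy represents potential for compression: the source could be compressed by 0.0079 dits per symbol.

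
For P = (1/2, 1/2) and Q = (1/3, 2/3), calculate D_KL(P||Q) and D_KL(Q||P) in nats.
D_KL(P||Q) = 0.0589, D_KL(Q||P) = 0.0566

KL divergence is not symmetric: D_KL(P||Q) ≠ D_KL(Q||P) in general.

D_KL(P||Q) = 0.0589 nats
D_KL(Q||P) = 0.0566 nats

No, they are not equal!

This asymmetry is why KL divergence is not a true distance metric.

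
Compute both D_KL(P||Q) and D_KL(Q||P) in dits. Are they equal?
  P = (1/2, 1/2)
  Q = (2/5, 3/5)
D_KL(P||Q) = 0.0089, D_KL(Q||P) = 0.0087

KL divergence is not symmetric: D_KL(P||Q) ≠ D_KL(Q||P) in general.

D_KL(P||Q) = 0.0089 dits
D_KL(Q||P) = 0.0087 dits

No, they are not equal!

This asymmetry is why KL divergence is not a true distance metric.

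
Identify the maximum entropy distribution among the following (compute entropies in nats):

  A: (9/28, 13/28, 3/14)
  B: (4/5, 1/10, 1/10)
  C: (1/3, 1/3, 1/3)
C

For a discrete distribution over n outcomes, entropy is maximized by the uniform distribution.

Computing entropies:
H(A) = 1.0511 nats
H(B) = 0.6390 nats
H(C) = 1.0986 nats

The uniform distribution (where all probabilities equal 1/3) achieves the maximum entropy of log_e(3) = 1.0986 nats.

Distribution C has the highest entropy.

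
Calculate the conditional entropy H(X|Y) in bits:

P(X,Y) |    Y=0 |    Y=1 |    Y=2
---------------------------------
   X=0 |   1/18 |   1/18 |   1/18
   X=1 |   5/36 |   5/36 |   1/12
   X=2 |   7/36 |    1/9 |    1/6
1.4521 bits

Using the chain rule: H(X|Y) = H(X,Y) - H(Y)

First, compute H(X,Y) = 3.0273 bits

Marginal P(Y) = (7/18, 11/36, 11/36)
H(Y) = 1.5752 bits

H(X|Y) = H(X,Y) - H(Y) = 3.0273 - 1.5752 = 1.4521 bits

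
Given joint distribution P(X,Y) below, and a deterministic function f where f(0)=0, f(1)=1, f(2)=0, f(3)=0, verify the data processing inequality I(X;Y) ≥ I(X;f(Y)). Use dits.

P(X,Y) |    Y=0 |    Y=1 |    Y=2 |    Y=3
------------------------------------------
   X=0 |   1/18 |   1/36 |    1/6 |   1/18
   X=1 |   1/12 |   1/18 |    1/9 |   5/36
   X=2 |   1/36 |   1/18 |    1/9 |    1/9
I(X;Y) = 0.0176, I(X;f(Y)) = 0.0024, inequality holds: 0.0176 ≥ 0.0024

Data Processing Inequality: For any Markov chain X → Y → Z, we have I(X;Y) ≥ I(X;Z).

Here Z = f(Y) is a deterministic function of Y, forming X → Y → Z.

Original I(X;Y) = 0.0176 dits

After applying f:
P(X,Z) where Z=f(Y):
- P(X,Z=0) = P(X,Y=0) + P(X,Y=2) + P(X,Y=3)
- P(X,Z=1) = P(X,Y=1)

I(X;Z) = I(X;f(Y)) = 0.0024 dits

Verification: 0.0176 ≥ 0.0024 ✓

Information cannot be created by processing; the function f can only lose information about X.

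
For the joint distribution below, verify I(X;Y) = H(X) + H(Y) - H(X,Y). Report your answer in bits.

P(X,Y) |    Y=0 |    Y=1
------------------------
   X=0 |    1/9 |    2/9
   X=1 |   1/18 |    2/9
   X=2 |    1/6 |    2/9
I(X;Y) = 0.0285 bits

Mutual information has multiple equivalent forms:
- I(X;Y) = H(X) - H(X|Y)
- I(X;Y) = H(Y) - H(Y|X)
- I(X;Y) = H(X) + H(Y) - H(X,Y)

Computing all quantities:
H(X) = 1.5715, H(Y) = 0.9183, H(X,Y) = 2.4613
H(X|Y) = 1.5430, H(Y|X) = 0.8898

Verification:
H(X) - H(X|Y) = 1.5715 - 1.5430 = 0.0285
H(Y) - H(Y|X) = 0.9183 - 0.8898 = 0.0285
H(X) + H(Y) - H(X,Y) = 1.5715 + 0.9183 - 2.4613 = 0.0285

All forms give I(X;Y) = 0.0285 bits. ✓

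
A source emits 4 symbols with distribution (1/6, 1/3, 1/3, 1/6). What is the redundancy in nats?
0.0566 nats

Redundancy measures how far a source is from maximum entropy:
R = H_max - H(X)

Maximum entropy for 4 symbols: H_max = log_e(4) = 1.3863 nats
Actual entropy: H(X) = 1.3297 nats
Redundancy: R = 1.3863 - 1.3297 = 0.0566 nats

This redundancy represents potential for compression: the source could be compressed by 0.0566 nats per symbol.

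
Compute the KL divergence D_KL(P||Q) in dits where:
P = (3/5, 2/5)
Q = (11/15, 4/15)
0.0181 dits

KL divergence: D_KL(P||Q) = Σ p(x) log(p(x)/q(x))

Computing term by term:
  x=0: 3/5 × log_10[(3/5)/(11/15)] = 3/5 × -0.0872 = -0.0523
  x=1: 2/5 × log_10[(2/5)/(4/15)] = 2/5 × 0.1761 = 0.0704

D_KL(P||Q) = 0.0181 dits

Note: KL divergence is always non-negative and equals 0 iff P = Q.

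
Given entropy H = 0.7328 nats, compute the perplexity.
2.0809

Perplexity is e^H (or exp(H) for natural log).

H = 0.7328 nats
Perplexity = e^0.7328 = 2.0809

Interpretation: The model's uncertainty is equivalent to choosing uniformly among 2.1 options.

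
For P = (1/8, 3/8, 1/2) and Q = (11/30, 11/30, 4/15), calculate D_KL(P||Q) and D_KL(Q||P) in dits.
D_KL(P||Q) = 0.0817, D_KL(Q||P) = 0.0950

KL divergence is not symmetric: D_KL(P||Q) ≠ D_KL(Q||P) in general.

D_KL(P||Q) = 0.0817 dits
D_KL(Q||P) = 0.0950 dits

No, they are not equal!

This asymmetry is why KL divergence is not a true distance metric.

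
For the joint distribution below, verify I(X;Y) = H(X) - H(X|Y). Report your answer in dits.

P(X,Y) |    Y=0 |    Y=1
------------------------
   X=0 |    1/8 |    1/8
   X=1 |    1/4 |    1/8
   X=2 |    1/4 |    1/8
I(X;Y) = 0.0047 dits

Mutual information has multiple equivalent forms:
- I(X;Y) = H(X) - H(X|Y)
- I(X;Y) = H(Y) - H(Y|X)
- I(X;Y) = H(X) + H(Y) - H(X,Y)

Computing all quantities:
H(X) = 0.4700, H(Y) = 0.2873, H(X,Y) = 0.7526
H(X|Y) = 0.4653, H(Y|X) = 0.2826

Verification:
H(X) - H(X|Y) = 0.4700 - 0.4653 = 0.0047
H(Y) - H(Y|X) = 0.2873 - 0.2826 = 0.0047
H(X) + H(Y) - H(X,Y) = 0.4700 + 0.2873 - 0.7526 = 0.0047

All forms give I(X;Y) = 0.0047 dits. ✓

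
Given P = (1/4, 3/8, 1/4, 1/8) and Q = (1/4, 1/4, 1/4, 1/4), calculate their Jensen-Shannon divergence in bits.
0.0244 bits

Jensen-Shannon divergence is:
JSD(P||Q) = 0.5 × D_KL(P||M) + 0.5 × D_KL(Q||M)
where M = 0.5 × (P + Q) is the mixture distribution.

M = 0.5 × (1/4, 3/8, 1/4, 1/8) + 0.5 × (1/4, 1/4, 1/4, 1/4) = (1/4, 5/16, 1/4, 3/16)

D_KL(P||M) = 0.0255 bits
D_KL(Q||M) = 0.0233 bits

JSD(P||Q) = 0.5 × 0.0255 + 0.5 × 0.0233 = 0.0244 bits

Unlike KL divergence, JSD is symmetric and bounded: 0 ≤ JSD ≤ log(2).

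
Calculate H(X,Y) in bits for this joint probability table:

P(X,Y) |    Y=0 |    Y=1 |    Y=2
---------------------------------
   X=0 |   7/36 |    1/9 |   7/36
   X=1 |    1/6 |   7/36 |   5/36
2.5568 bits

Joint entropy is H(X,Y) = -Σ_{x,y} p(x,y) log p(x,y).

Summing over all non-zero entries:
H(X,Y) = -[7/36·log_2(7/36) + 1/9·log_2(1/9) + 7/36·log_2(7/36) + 1/6·log_2(1/6) + 7/36·log_2(7/36) + 5/36·log_2(5/36)]
H(X,Y) = 2.5568 bits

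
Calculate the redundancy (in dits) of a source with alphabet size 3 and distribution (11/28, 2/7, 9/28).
0.0038 dits

Redundancy measures how far a source is from maximum entropy:
R = H_max - H(X)

Maximum entropy for 3 symbols: H_max = log_10(3) = 0.4771 dits
Actual entropy: H(X) = 0.4733 dits
Redundancy: R = 0.4771 - 0.4733 = 0.0038 dits

This redundancy represents potential for compression: the source could be compressed by 0.0038 dits per symbol.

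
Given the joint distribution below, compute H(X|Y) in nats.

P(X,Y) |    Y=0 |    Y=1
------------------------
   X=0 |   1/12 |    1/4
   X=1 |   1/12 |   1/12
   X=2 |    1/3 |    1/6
0.9395 nats

Using the chain rule: H(X|Y) = H(X,Y) - H(Y)

First, compute H(X,Y) = 1.6326 nats

Marginal P(Y) = (1/2, 1/2)
H(Y) = 0.6931 nats

H(X|Y) = H(X,Y) - H(Y) = 1.6326 - 0.6931 = 0.9395 nats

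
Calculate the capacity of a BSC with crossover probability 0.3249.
0.0904 bits

For a binary symmetric channel (BSC) with error probability p:
Capacity C = 1 - H(p) bits per symbol

where H(p) = -p log₂(p) - (1-p) log₂(1-p) is the binary entropy function.

H(0.3249) = 0.9096 bits
C = 1 - 0.9096 = 0.0904 bits per symbol

This means we can reliably transmit up to 0.0904 bits of information per channel use.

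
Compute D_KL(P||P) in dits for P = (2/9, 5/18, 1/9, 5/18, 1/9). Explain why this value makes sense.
0.0000 dits

KL divergence satisfies the Gibbs inequality: D_KL(P||Q) ≥ 0 for all distributions P, Q.

D_KL(P||Q) = Σ p(x) log(p(x)/q(x))
Each term is p(x) × log_10(p(x)/p(x)) = p(x) × log_10(1) = 0, so the sum is 0.
D_KL(P||Q) = 0.0000 dits

When P = Q, the KL divergence is exactly 0, as there is no 'divergence' between identical distributions.

This non-negativity is a fundamental property: relative entropy cannot be negative because it measures how different Q is from P.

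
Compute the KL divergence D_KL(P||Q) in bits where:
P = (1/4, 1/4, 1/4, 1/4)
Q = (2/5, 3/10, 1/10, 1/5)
0.1757 bits

KL divergence: D_KL(P||Q) = Σ p(x) log(p(x)/q(x))

Computing term by term:
  x=0: 1/4 × log_2[(1/4)/(2/5)] = 1/4 × -0.6781 = -0.1695
  x=1: 1/4 × log_2[(1/4)/(3/10)] = 1/4 × -0.2630 = -0.0658
  x=2: 1/4 × log_2[(1/4)/(1/10)] = 1/4 × 1.3219 = 0.3305
  x=3: 1/4 × log_2[(1/4)/(1/5)] = 1/4 × 0.3219 = 0.0805

D_KL(P||Q) = 0.1757 bits

Note: KL divergence is always non-negative and equals 0 iff P = Q.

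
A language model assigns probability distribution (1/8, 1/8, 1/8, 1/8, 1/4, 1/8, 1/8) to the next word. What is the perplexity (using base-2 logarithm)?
6.7272

Perplexity is 2^H (or exp(H) for natural log).

First, H = -Σ p log p = 2.7500 bits
Perplexity = 2^2.7500 = 6.7272

Interpretation: The model's uncertainty is equivalent to choosing uniformly among 6.7 options.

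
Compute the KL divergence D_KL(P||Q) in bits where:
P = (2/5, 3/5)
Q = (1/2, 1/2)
0.0290 bits

KL divergence: D_KL(P||Q) = Σ p(x) log(p(x)/q(x))

Computing term by term:
  x=0: 2/5 × log_2[(2/5)/(1/2)] = 2/5 × -0.3219 = -0.1288
  x=1: 3/5 × log_2[(3/5)/(1/2)] = 3/5 × 0.2630 = 0.1578

D_KL(P||Q) = 0.0290 bits

Note: KL divergence is always non-negative and equals 0 iff P = Q.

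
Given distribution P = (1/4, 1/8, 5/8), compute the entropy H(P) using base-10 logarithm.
0.3910 dits

Shannon entropy is H(X) = -Σ p(x) log p(x).

For P = (1/4, 1/8, 5/8):
H = -1/4 × log_10(1/4) -1/8 × log_10(1/8) -5/8 × log_10(5/8)
H = 0.3910 dits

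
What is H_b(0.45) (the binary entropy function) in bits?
0.9928 bits

The binary entropy function is:
H(p) = -p log(p) - (1-p) log(1-p)

H(0.45) = -0.45 × log_2(0.45) - 0.55 × log_2(0.55)
H(0.45) = 0.9928 bits

Note: Binary entropy is maximized at p=0.5 (H=1 bit) and minimized at p=0 or p=1 (H=0).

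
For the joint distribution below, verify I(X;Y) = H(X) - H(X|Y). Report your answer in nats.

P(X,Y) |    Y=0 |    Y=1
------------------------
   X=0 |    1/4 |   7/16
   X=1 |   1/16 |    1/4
I(X;Y) = 0.0141 nats

Mutual information has multiple equivalent forms:
- I(X;Y) = H(X) - H(X|Y)
- I(X;Y) = H(Y) - H(Y|X)
- I(X;Y) = H(X) + H(Y) - H(X,Y)

Computing all quantities:
H(X) = 0.6211, H(Y) = 0.6211, H(X,Y) = 1.2281
H(X|Y) = 0.6070, H(Y|X) = 0.6070

Verification:
H(X) - H(X|Y) = 0.6211 - 0.6070 = 0.0141
H(Y) - H(Y|X) = 0.6211 - 0.6070 = 0.0141
H(X) + H(Y) - H(X,Y) = 0.6211 + 0.6211 - 1.2281 = 0.0141

All forms give I(X;Y) = 0.0141 nats. ✓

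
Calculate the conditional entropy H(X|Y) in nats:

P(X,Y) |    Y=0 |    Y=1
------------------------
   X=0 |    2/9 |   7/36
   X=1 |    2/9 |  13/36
0.6678 nats

Using the chain rule: H(X|Y) = H(X,Y) - H(Y)

First, compute H(X,Y) = 1.3547 nats

Marginal P(Y) = (4/9, 5/9)
H(Y) = 0.6870 nats

H(X|Y) = H(X,Y) - H(Y) = 1.3547 - 0.6870 = 0.6678 nats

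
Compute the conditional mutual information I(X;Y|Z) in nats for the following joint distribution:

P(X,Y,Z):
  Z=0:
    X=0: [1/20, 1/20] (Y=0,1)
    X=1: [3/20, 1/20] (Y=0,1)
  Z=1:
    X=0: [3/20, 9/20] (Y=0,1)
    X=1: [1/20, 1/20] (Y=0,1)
0.0212 nats

Conditional mutual information: I(X;Y|Z) = H(X|Z) + H(Y|Z) - H(X,Y|Z)

H(Z) = 0.6109
H(X,Z) = 1.0889 → H(X|Z) = 0.4780
H(Y,Z) = 1.2206 → H(Y|Z) = 0.6097
H(X,Y,Z) = 1.6774 → H(X,Y|Z) = 1.0665

I(X;Y|Z) = 0.4780 + 0.6097 - 1.0665 = 0.0212 nats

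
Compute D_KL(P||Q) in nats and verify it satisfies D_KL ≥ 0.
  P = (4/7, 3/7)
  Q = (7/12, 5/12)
0.0003 nats

KL divergence satisfies the Gibbs inequality: D_KL(P||Q) ≥ 0 for all distributions P, Q.

D_KL(P||Q) = Σ p(x) log(p(x)/q(x))
Term by term:
  x=0: 4/7 × log_e[(4/7)/(7/12)] = -0.0118
  x=1: 3/7 × log_e[(3/7)/(5/12)] = 0.0121
D_KL(P||Q) = 0.0003 nats

D_KL(P||Q) = 0.0003 ≥ 0 ✓

This non-negativity is a fundamental property: relative entropy cannot be negative because it measures how different Q is from P.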